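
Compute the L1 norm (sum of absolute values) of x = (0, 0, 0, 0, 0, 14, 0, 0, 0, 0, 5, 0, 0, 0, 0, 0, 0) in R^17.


Non-zero entries: [(5, 14), (10, 5)]
Absolute values: [14, 5]
||x||_1 = sum = 19.

19


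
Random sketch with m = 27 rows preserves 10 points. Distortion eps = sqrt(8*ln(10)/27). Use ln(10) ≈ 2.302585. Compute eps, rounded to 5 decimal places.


ln(10) ≈ 2.302585.
8*ln(N)/m ≈ 8*2.302585/27 ≈ 0.68224741.
eps = sqrt(0.68224741) ≈ 0.8259827 ≈ 0.82598.

0.82598


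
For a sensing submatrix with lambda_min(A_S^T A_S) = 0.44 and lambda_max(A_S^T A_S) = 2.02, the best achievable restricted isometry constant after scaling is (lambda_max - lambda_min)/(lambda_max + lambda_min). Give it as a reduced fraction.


lambda_max - lambda_min = 2.02 - 0.44 = 1.58.
lambda_max + lambda_min = 2.02 + 0.44 = 2.46.
delta = 1.58/2.46 = 158/246 = 79/123.

79/123


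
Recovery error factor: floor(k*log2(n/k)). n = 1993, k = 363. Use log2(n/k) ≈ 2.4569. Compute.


log2(n/k) = log2(1993/363) ≈ 2.4569.
k*log2(n/k) ≈ 363*2.4569 = 891.8547.
floor(891.8547) = 891.

891


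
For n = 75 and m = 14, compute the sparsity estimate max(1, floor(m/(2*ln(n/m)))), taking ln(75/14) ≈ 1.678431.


n/m = 75/14.
ln(n/m) ≈ 1.678431.
2*ln(n/m) ≈ 3.356862.
m/(2*ln(n/m)) ≈ 14/3.356862 ≈ 4.1706.
floor = 4.
k_max = max(1, 4) = 4.

4


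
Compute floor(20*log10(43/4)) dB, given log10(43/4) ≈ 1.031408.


||x||/||e|| = 43/4.
log10(43/4) ≈ 1.031408.
20*log10(||x||/||e||) ≈ 20*1.031408 = 20.62816.
floor(20.62816) = 20.

20


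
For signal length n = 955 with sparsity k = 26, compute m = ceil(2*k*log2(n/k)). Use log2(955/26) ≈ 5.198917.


log2(n/k) = log2(955/26) ≈ 5.198917.
2*k*log2(n/k) ≈ 2*26*5.198917 = 270.343684.
m = ceil(270.343684) = 271.

271


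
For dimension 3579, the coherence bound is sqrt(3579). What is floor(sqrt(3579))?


59^2 = 3481 <= 3579 < 3600 = 60^2, so 59 <= sqrt(3579) < 60.
floor(sqrt(3579)) = 59.

59


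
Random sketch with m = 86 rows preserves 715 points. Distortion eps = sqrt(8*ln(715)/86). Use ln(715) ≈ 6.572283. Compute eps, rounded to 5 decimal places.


ln(715) ≈ 6.572283.
8*ln(N)/m ≈ 8*6.572283/86 ≈ 0.61137516.
eps = sqrt(0.61137516) ≈ 0.7819048 ≈ 0.78190.

0.78190


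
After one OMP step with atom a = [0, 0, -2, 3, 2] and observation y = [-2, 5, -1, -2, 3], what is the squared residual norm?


a^T a = 17.
a^T y = 2.
coeff = 2/17 = 2/17.
||r||^2 = 727/17.

727/17


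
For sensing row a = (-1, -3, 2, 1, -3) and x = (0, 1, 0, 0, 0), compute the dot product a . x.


Non-zero terms: ['-3*1']
Products: [-3]
y = sum = -3.

-3


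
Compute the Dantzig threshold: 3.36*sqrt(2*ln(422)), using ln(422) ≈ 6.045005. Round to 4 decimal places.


ln(422) ≈ 6.045005.
2*ln(n) ≈ 12.09001.
sqrt(2*ln(n)) ≈ sqrt(12.09001) ≈ 3.477069.
threshold ≈ 3.36*3.477069 = 11.68295184 ≈ 11.6830.

11.6830


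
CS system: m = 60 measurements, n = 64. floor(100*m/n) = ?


100*m/n = 100*60/64 ≈ 93.75.
floor = 93.

93


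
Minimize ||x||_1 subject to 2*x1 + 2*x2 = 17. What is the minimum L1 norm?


Axis intercepts:
  x1 = 17/2, x2 = 0: L1 = 17/2
  x1 = 0, x2 = 17/2: L1 = 17/2
x* = (17/2, 0)
||x*||_1 = 17/2.

17/2


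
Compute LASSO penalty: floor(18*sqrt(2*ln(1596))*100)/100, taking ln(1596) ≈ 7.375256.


ln(1596) ≈ 7.375256.
2*ln(n) ≈ 14.750512.
sqrt(2*ln(n)) ≈ sqrt(14.750512) ≈ 3.84064.
lambda ≈ 18*3.84064 = 69.13152.
floor(lambda*100)/100 = 69.13.

69.13


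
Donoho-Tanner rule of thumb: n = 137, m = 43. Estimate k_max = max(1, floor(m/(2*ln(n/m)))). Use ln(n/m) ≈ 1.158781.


n/m = 137/43.
ln(n/m) ≈ 1.158781.
2*ln(n/m) ≈ 2.317562.
m/(2*ln(n/m)) ≈ 43/2.317562 ≈ 18.554.
floor = 18.
k_max = max(1, 18) = 18.

18


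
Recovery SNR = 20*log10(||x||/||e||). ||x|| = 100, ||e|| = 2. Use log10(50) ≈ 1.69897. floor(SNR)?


||x||/||e|| = 100/2 = 50.
log10(50) ≈ 1.69897.
20*log10(||x||/||e||) ≈ 20*1.69897 = 33.9794.
floor(33.9794) = 33.

33


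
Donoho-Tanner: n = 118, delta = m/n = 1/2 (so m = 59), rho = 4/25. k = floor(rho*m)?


m = 1/2*118 = 59.
rho = 4/25.
rho*m = 4/25*59 = 9.44.
k = floor(9.44) = 9.

9


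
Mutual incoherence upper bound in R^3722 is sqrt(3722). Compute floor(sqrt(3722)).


61^2 = 3721 <= 3722 < 3844 = 62^2, so 61 <= sqrt(3722) < 62.
floor(sqrt(3722)) = 61.

61


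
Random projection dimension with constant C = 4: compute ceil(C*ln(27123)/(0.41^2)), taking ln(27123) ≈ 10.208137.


ln(27123) ≈ 10.208137.
eps^2 = 0.41^2 = 0.1681.
C*ln(N)/eps^2 ≈ 4*10.208137/0.1681 ≈ 242.9063.
m = ceil(242.9063) = 243.

243


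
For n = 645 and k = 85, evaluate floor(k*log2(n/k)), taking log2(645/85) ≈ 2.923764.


log2(n/k) = log2(645/85) ≈ 2.923764.
k*log2(n/k) ≈ 85*2.923764 = 248.51994.
floor(248.51994) = 248.

248


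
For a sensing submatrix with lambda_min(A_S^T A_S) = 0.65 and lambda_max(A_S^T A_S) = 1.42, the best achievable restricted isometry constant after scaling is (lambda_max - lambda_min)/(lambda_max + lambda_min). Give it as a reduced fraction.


lambda_max - lambda_min = 1.42 - 0.65 = 0.77.
lambda_max + lambda_min = 1.42 + 0.65 = 2.07.
delta = 0.77/2.07 = 77/207.

77/207


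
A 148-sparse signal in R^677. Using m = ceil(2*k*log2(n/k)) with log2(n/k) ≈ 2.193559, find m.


log2(n/k) = log2(677/148) ≈ 2.193559.
2*k*log2(n/k) ≈ 2*148*2.193559 = 649.293464.
m = ceil(649.293464) = 650.

650


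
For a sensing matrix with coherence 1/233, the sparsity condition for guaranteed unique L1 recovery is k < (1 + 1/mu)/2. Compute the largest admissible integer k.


1/mu = 233.
1 + 1/mu = 234.
(1 + 1/mu)/2 = 117 is an integer and the inequality is strict, so k_max = 117 - 1 = 116.

116


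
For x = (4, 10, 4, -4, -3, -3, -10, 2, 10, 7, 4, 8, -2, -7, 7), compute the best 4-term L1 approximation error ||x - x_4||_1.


Sorted |x_i| descending: [10, 10, 10, 8, 7, 7, 7, 4, 4, 4, 4, 3, 3, 2, 2]
Keep top 4: [10, 10, 10, 8]
Tail entries: [7, 7, 7, 4, 4, 4, 4, 3, 3, 2, 2]
L1 error = sum of tail = 47.

47


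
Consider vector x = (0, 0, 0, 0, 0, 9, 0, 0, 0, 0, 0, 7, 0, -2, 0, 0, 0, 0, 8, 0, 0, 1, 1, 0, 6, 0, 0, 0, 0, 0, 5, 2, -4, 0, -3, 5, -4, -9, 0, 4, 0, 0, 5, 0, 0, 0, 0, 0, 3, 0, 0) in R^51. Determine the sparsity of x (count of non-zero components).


Non-zero positions: [5, 11, 13, 18, 21, 22, 24, 30, 31, 32, 34, 35, 36, 37, 39, 42, 48].
Sparsity = 17.

17


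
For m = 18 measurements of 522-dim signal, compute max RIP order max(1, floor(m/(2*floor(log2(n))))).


floor(log2(522)) = 9.
2*9 = 18.
m/(2*floor(log2(n))) = 18/18 ≈ 1.0.
floor = 1.
k = max(1, 1) = 1.

1


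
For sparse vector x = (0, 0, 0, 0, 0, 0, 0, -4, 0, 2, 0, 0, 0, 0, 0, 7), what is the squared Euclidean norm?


Non-zero entries: [(7, -4), (9, 2), (15, 7)]
Squares: [16, 4, 49]
||x||_2^2 = sum = 69.

69


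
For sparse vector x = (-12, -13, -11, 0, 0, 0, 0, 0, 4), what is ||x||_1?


Non-zero entries: [(0, -12), (1, -13), (2, -11), (8, 4)]
Absolute values: [12, 13, 11, 4]
||x||_1 = sum = 40.

40


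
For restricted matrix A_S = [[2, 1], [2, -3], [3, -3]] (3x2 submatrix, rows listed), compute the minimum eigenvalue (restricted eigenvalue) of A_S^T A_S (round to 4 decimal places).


A_S^T A_S = [[17, -13], [-13, 19]].
trace = 36.
det = 154.
disc = trace^2 - 4*det = 1296 - 4*154 = 680.
sqrt(680) ≈ 26.076810.
lam_min = (36 - sqrt(680))/2 ≈ (36 - 26.076810)/2 = 4.961595 ≈ 4.9616.

4.9616


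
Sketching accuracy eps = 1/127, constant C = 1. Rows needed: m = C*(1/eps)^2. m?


1/eps = 127.
(1/eps)^2 = 16129.
m = 1*16129 = 16129.

16129


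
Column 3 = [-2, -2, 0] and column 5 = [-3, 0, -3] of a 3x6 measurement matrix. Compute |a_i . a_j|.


Inner product: -2*-3 + -2*0 + 0*-3
Products: [6, 0, 0]
Sum = 6.
|dot| = 6.

6


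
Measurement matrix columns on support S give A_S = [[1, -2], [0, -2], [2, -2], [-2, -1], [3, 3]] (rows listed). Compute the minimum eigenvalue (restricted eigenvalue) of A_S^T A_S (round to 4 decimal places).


A_S^T A_S = [[18, 5], [5, 22]].
trace = 40.
det = 371.
disc = trace^2 - 4*det = 1600 - 4*371 = 116.
sqrt(116) ≈ 10.770330.
lam_min = (40 - sqrt(116))/2 ≈ (40 - 10.770330)/2 = 14.614835 ≈ 14.6148.

14.6148


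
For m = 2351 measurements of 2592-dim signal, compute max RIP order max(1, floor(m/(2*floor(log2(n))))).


floor(log2(2592)) = 11.
2*11 = 22.
m/(2*floor(log2(n))) = 2351/22 ≈ 106.8636.
floor = 106.
k = max(1, 106) = 106.

106


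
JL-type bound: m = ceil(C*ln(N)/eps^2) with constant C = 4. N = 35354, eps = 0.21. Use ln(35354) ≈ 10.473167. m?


ln(35354) ≈ 10.473167.
eps^2 = 0.21^2 = 0.0441.
C*ln(N)/eps^2 ≈ 4*10.473167/0.0441 ≈ 949.9471.
m = ceil(949.9471) = 950.

950


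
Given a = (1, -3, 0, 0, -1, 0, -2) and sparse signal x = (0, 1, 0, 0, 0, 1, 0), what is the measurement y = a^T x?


Non-zero terms: ['-3*1', '0*1']
Products: [-3, 0]
y = sum = -3.

-3


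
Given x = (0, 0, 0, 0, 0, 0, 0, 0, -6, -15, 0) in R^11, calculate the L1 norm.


Non-zero entries: [(8, -6), (9, -15)]
Absolute values: [6, 15]
||x||_1 = sum = 21.

21


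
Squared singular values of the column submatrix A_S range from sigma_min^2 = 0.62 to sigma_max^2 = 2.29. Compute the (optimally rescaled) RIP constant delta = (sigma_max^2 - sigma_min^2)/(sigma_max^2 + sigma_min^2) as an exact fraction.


lambda_max - lambda_min = 2.29 - 0.62 = 1.67.
lambda_max + lambda_min = 2.29 + 0.62 = 2.91.
delta = 1.67/2.91 = 167/291.

167/291


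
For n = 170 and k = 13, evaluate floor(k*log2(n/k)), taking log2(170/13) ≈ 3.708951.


log2(n/k) = log2(170/13) ≈ 3.708951.
k*log2(n/k) ≈ 13*3.708951 = 48.216363.
floor(48.216363) = 48.

48


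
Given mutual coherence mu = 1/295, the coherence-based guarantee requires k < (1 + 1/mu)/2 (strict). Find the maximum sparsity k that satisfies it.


1/mu = 295.
1 + 1/mu = 296.
(1 + 1/mu)/2 = 148 is an integer and the inequality is strict, so k_max = 148 - 1 = 147.

147


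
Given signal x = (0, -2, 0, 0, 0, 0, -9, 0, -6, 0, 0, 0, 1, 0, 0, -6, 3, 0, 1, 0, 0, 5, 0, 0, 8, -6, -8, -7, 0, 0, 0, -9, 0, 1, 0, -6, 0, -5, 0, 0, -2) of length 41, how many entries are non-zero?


Non-zero positions: [1, 6, 8, 12, 15, 16, 18, 21, 24, 25, 26, 27, 31, 33, 35, 37, 40].
Sparsity = 17.

17


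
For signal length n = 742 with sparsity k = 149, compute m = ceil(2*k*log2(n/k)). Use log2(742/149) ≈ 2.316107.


log2(n/k) = log2(742/149) ≈ 2.316107.
2*k*log2(n/k) ≈ 2*149*2.316107 = 690.199886.
m = ceil(690.199886) = 691.

691


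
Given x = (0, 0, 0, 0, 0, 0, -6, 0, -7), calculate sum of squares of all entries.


Non-zero entries: [(6, -6), (8, -7)]
Squares: [36, 49]
||x||_2^2 = sum = 85.

85


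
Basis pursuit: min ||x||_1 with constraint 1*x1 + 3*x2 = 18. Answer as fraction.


Axis intercepts:
  x1 = 18, x2 = 0: L1 = 18
  x1 = 0, x2 = 6: L1 = 6
x* = (0, 6)
||x*||_1 = 6.

6


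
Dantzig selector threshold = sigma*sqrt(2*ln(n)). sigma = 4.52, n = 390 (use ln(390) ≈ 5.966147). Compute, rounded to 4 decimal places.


ln(390) ≈ 5.966147.
2*ln(n) ≈ 11.932294.
sqrt(2*ln(n)) ≈ sqrt(11.932294) ≈ 3.454315.
threshold ≈ 4.52*3.454315 = 15.6135038 ≈ 15.6135.

15.6135


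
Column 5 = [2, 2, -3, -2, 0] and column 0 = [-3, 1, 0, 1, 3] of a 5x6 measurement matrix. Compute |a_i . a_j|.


Inner product: 2*-3 + 2*1 + -3*0 + -2*1 + 0*3
Products: [-6, 2, 0, -2, 0]
Sum = -6.
|dot| = 6.

6


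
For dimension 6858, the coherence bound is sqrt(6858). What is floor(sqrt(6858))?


82^2 = 6724 <= 6858 < 6889 = 83^2, so 82 <= sqrt(6858) < 83.
floor(sqrt(6858)) = 82.

82


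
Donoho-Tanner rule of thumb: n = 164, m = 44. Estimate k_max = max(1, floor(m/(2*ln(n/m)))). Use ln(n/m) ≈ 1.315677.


n/m = 164/44 = 41/11.
ln(n/m) ≈ 1.315677.
2*ln(n/m) ≈ 2.631354.
m/(2*ln(n/m)) ≈ 44/2.631354 ≈ 16.7214.
floor = 16.
k_max = max(1, 16) = 16.

16


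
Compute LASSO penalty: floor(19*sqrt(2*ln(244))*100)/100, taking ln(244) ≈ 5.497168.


ln(244) ≈ 5.497168.
2*ln(n) ≈ 10.994336.
sqrt(2*ln(n)) ≈ sqrt(10.994336) ≈ 3.315771.
lambda ≈ 19*3.315771 = 62.999649.
floor(lambda*100)/100 = 62.99.

62.99


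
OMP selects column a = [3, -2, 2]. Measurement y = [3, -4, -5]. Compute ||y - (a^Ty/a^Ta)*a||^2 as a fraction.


a^T a = 17.
a^T y = 7.
coeff = 7/17 = 7/17.
||r||^2 = 801/17.

801/17


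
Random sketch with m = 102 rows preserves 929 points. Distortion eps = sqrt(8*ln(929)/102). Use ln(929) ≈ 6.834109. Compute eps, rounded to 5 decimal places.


ln(929) ≈ 6.834109.
8*ln(N)/m ≈ 8*6.834109/102 ≈ 0.53600855.
eps = sqrt(0.53600855) ≈ 0.732126 ≈ 0.73213.

0.73213


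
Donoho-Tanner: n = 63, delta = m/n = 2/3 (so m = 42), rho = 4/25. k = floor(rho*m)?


m = 2/3*63 = 42.
rho = 4/25.
rho*m = 4/25*42 = 6.72.
k = floor(6.72) = 6.

6


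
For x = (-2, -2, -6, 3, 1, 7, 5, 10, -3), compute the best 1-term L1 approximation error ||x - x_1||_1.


Sorted |x_i| descending: [10, 7, 6, 5, 3, 3, 2, 2, 1]
Keep top 1: [10]
Tail entries: [7, 6, 5, 3, 3, 2, 2, 1]
L1 error = sum of tail = 29.

29


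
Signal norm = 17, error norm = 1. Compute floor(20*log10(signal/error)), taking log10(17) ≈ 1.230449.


||x||/||e|| = 17/1 = 17.
log10(17) ≈ 1.230449.
20*log10(||x||/||e||) ≈ 20*1.230449 = 24.60898.
floor(24.60898) = 24.

24


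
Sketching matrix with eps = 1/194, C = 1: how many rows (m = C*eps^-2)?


1/eps = 194.
(1/eps)^2 = 37636.
m = 1*37636 = 37636.

37636


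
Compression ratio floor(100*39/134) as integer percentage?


100*m/n = 100*39/134 ≈ 29.1045.
floor = 29.

29


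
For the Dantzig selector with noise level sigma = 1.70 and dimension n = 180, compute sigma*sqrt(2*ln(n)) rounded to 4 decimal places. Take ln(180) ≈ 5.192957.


ln(180) ≈ 5.192957.
2*ln(n) ≈ 10.385914.
sqrt(2*ln(n)) ≈ sqrt(10.385914) ≈ 3.222718.
threshold ≈ 1.70*3.222718 = 5.4786206 ≈ 5.4786.

5.4786


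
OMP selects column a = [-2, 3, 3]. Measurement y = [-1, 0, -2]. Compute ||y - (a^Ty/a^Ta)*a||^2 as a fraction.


a^T a = 22.
a^T y = -4.
coeff = -4/22 = -2/11.
||r||^2 = 47/11.

47/11


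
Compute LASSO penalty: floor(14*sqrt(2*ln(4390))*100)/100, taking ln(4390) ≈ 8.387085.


ln(4390) ≈ 8.387085.
2*ln(n) ≈ 16.77417.
sqrt(2*ln(n)) ≈ sqrt(16.77417) ≈ 4.095628.
lambda ≈ 14*4.095628 = 57.338792.
floor(lambda*100)/100 = 57.33.

57.33


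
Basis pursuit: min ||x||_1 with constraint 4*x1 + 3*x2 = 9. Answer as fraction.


Axis intercepts:
  x1 = 9/4, x2 = 0: L1 = 9/4
  x1 = 0, x2 = 3: L1 = 3
x* = (9/4, 0)
||x*||_1 = 9/4.

9/4


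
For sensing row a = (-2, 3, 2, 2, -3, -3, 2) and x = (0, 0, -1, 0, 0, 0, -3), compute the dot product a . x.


Non-zero terms: ['2*-1', '2*-3']
Products: [-2, -6]
y = sum = -8.

-8


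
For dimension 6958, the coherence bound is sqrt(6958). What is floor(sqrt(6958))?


83^2 = 6889 <= 6958 < 7056 = 84^2, so 83 <= sqrt(6958) < 84.
floor(sqrt(6958)) = 83.

83


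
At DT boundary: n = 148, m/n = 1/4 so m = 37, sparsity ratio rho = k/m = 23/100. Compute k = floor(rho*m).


m = 1/4*148 = 37.
rho = 23/100.
rho*m = 23/100*37 = 8.51.
k = floor(8.51) = 8.

8


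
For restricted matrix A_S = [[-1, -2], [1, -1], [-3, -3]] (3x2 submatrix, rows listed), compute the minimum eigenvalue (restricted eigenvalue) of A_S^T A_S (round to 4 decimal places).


A_S^T A_S = [[11, 10], [10, 14]].
trace = 25.
det = 54.
disc = trace^2 - 4*det = 625 - 4*54 = 409.
sqrt(409) ≈ 20.223748.
lam_min = (25 - sqrt(409))/2 ≈ (25 - 20.223748)/2 = 2.388126 ≈ 2.3881.

2.3881


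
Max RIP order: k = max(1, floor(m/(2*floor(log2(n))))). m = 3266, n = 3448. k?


floor(log2(3448)) = 11.
2*11 = 22.
m/(2*floor(log2(n))) = 3266/22 ≈ 148.4545.
floor = 148.
k = max(1, 148) = 148.

148


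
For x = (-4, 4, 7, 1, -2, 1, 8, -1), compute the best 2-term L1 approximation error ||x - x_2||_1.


Sorted |x_i| descending: [8, 7, 4, 4, 2, 1, 1, 1]
Keep top 2: [8, 7]
Tail entries: [4, 4, 2, 1, 1, 1]
L1 error = sum of tail = 13.

13


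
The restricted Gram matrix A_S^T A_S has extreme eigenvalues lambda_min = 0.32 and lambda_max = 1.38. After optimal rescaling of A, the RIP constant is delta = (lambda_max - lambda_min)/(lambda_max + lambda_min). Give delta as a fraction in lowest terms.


lambda_max - lambda_min = 1.38 - 0.32 = 1.06.
lambda_max + lambda_min = 1.38 + 0.32 = 1.70.
delta = 1.06/1.70 = 106/170 = 53/85.

53/85


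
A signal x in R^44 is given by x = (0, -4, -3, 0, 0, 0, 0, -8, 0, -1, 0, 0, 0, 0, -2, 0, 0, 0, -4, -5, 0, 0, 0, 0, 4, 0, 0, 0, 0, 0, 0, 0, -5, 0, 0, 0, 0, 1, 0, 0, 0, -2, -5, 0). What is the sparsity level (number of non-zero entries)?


Non-zero positions: [1, 2, 7, 9, 14, 18, 19, 24, 32, 37, 41, 42].
Sparsity = 12.

12


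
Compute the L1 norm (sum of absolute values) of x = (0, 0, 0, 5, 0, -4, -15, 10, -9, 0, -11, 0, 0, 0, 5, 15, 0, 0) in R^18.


Non-zero entries: [(3, 5), (5, -4), (6, -15), (7, 10), (8, -9), (10, -11), (14, 5), (15, 15)]
Absolute values: [5, 4, 15, 10, 9, 11, 5, 15]
||x||_1 = sum = 74.

74


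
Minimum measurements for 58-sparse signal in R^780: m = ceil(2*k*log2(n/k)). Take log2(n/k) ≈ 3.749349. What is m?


log2(n/k) = log2(780/58) ≈ 3.749349.
2*k*log2(n/k) ≈ 2*58*3.749349 = 434.924484.
m = ceil(434.924484) = 435.

435


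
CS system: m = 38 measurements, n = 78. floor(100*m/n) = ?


100*m/n = 100*38/78 ≈ 48.7179.
floor = 48.

48


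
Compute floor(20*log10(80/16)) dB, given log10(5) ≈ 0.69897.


||x||/||e|| = 80/16 = 5.
log10(5) ≈ 0.69897.
20*log10(||x||/||e||) ≈ 20*0.69897 = 13.9794.
floor(13.9794) = 13.

13


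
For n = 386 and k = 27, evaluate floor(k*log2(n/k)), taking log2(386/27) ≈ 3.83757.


log2(n/k) = log2(386/27) ≈ 3.83757.
k*log2(n/k) ≈ 27*3.83757 = 103.61439.
floor(103.61439) = 103.

103


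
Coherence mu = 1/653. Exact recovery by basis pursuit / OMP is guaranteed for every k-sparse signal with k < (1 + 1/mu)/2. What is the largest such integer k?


1/mu = 653.
1 + 1/mu = 654.
(1 + 1/mu)/2 = 327 is an integer and the inequality is strict, so k_max = 327 - 1 = 326.

326


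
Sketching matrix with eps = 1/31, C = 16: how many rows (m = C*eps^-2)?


1/eps = 31.
(1/eps)^2 = 961.
m = 16*961 = 15376.

15376


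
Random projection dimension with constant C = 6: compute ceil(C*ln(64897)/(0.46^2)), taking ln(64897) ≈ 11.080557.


ln(64897) ≈ 11.080557.
eps^2 = 0.46^2 = 0.2116.
C*ln(N)/eps^2 ≈ 6*11.080557/0.2116 ≈ 314.1935.
m = ceil(314.1935) = 315.

315


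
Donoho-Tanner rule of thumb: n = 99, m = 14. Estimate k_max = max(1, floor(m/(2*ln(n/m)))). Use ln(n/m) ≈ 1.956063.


n/m = 99/14.
ln(n/m) ≈ 1.956063.
2*ln(n/m) ≈ 3.912126.
m/(2*ln(n/m)) ≈ 14/3.912126 ≈ 3.5786.
floor = 3.
k_max = max(1, 3) = 3.

3


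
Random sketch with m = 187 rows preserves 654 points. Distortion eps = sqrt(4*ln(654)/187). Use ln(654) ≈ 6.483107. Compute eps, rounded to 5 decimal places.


ln(654) ≈ 6.483107.
4*ln(N)/m ≈ 4*6.483107/187 ≈ 0.13867609.
eps = sqrt(0.13867609) ≈ 0.3723924 ≈ 0.37239.

0.37239


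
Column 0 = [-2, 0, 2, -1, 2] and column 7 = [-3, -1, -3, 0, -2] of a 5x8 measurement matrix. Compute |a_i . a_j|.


Inner product: -2*-3 + 0*-1 + 2*-3 + -1*0 + 2*-2
Products: [6, 0, -6, 0, -4]
Sum = -4.
|dot| = 4.

4


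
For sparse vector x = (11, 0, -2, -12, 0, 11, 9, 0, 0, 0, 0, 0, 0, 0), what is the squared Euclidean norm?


Non-zero entries: [(0, 11), (2, -2), (3, -12), (5, 11), (6, 9)]
Squares: [121, 4, 144, 121, 81]
||x||_2^2 = sum = 471.

471


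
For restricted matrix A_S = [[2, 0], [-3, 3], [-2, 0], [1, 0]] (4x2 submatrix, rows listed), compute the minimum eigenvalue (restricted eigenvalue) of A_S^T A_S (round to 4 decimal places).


A_S^T A_S = [[18, -9], [-9, 9]].
trace = 27.
det = 81.
disc = trace^2 - 4*det = 729 - 4*81 = 405.
sqrt(405) ≈ 20.124612.
lam_min = (27 - sqrt(405))/2 ≈ (27 - 20.124612)/2 = 3.437694 ≈ 3.4377.

3.4377


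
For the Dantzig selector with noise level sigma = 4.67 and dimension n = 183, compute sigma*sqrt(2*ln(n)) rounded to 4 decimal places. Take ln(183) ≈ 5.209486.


ln(183) ≈ 5.209486.
2*ln(n) ≈ 10.418972.
sqrt(2*ln(n)) ≈ sqrt(10.418972) ≈ 3.227843.
threshold ≈ 4.67*3.227843 = 15.07402681 ≈ 15.0740.

15.0740


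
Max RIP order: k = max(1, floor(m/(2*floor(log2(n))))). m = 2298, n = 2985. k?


floor(log2(2985)) = 11.
2*11 = 22.
m/(2*floor(log2(n))) = 2298/22 ≈ 104.4545.
floor = 104.
k = max(1, 104) = 104.

104


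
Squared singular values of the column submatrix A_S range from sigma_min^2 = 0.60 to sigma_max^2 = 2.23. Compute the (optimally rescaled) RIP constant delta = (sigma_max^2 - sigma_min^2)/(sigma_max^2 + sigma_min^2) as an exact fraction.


lambda_max - lambda_min = 2.23 - 0.60 = 1.63.
lambda_max + lambda_min = 2.23 + 0.60 = 2.83.
delta = 1.63/2.83 = 163/283.

163/283


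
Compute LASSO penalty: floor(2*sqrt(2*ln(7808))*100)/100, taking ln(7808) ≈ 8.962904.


ln(7808) ≈ 8.962904.
2*ln(n) ≈ 17.925808.
sqrt(2*ln(n)) ≈ sqrt(17.925808) ≈ 4.233888.
lambda ≈ 2*4.233888 = 8.467776.
floor(lambda*100)/100 = 8.46.

8.46


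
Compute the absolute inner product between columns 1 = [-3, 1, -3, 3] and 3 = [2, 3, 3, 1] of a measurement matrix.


Inner product: -3*2 + 1*3 + -3*3 + 3*1
Products: [-6, 3, -9, 3]
Sum = -9.
|dot| = 9.

9


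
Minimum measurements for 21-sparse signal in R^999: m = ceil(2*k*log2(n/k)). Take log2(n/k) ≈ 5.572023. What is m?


log2(n/k) = log2(999/21) ≈ 5.572023.
2*k*log2(n/k) ≈ 2*21*5.572023 = 234.024966.
m = ceil(234.024966) = 235.

235


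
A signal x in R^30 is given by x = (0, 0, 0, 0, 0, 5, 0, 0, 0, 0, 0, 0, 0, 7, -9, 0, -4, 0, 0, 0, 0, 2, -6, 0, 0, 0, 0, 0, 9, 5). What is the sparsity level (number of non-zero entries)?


Non-zero positions: [5, 13, 14, 16, 21, 22, 28, 29].
Sparsity = 8.

8


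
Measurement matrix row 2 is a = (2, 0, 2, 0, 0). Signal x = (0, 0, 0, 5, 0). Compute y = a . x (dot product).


Non-zero terms: ['0*5']
Products: [0]
y = sum = 0.

0


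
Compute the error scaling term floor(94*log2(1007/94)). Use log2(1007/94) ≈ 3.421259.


log2(n/k) = log2(1007/94) ≈ 3.421259.
k*log2(n/k) ≈ 94*3.421259 = 321.598346.
floor(321.598346) = 321.

321


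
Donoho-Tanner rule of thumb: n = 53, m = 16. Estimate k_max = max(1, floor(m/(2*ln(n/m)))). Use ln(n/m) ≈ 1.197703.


n/m = 53/16.
ln(n/m) ≈ 1.197703.
2*ln(n/m) ≈ 2.395406.
m/(2*ln(n/m)) ≈ 16/2.395406 ≈ 6.6795.
floor = 6.
k_max = max(1, 6) = 6.

6


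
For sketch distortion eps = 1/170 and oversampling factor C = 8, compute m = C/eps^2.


1/eps = 170.
(1/eps)^2 = 28900.
m = 8*28900 = 231200.

231200


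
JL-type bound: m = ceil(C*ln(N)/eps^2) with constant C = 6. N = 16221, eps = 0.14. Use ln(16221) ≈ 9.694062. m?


ln(16221) ≈ 9.694062.
eps^2 = 0.14^2 = 0.0196.
C*ln(N)/eps^2 ≈ 6*9.694062/0.0196 ≈ 2967.57.
m = ceil(2967.57) = 2968.

2968


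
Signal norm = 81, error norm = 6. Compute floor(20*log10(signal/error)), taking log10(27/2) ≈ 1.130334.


||x||/||e|| = 81/6 = 27/2.
log10(27/2) ≈ 1.130334.
20*log10(||x||/||e||) ≈ 20*1.130334 = 22.60668.
floor(22.60668) = 22.

22


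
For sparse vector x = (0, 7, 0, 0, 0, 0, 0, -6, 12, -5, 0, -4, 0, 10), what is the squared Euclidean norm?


Non-zero entries: [(1, 7), (7, -6), (8, 12), (9, -5), (11, -4), (13, 10)]
Squares: [49, 36, 144, 25, 16, 100]
||x||_2^2 = sum = 370.

370


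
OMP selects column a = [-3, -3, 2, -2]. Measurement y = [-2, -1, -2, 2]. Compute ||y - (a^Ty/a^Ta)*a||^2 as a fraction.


a^T a = 26.
a^T y = 1.
coeff = 1/26 = 1/26.
||r||^2 = 337/26.

337/26


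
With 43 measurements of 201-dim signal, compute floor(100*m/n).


100*m/n = 100*43/201 ≈ 21.393.
floor = 21.

21


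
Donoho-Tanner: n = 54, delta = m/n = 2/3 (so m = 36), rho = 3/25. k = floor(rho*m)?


m = 2/3*54 = 36.
rho = 3/25.
rho*m = 3/25*36 = 4.32.
k = floor(4.32) = 4.

4


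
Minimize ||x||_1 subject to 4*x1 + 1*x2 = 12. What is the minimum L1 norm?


Axis intercepts:
  x1 = 3, x2 = 0: L1 = 3
  x1 = 0, x2 = 12: L1 = 12
x* = (3, 0)
||x*||_1 = 3.

3


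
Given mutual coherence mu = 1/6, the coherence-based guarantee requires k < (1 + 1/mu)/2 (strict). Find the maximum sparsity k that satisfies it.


1/mu = 6.
1 + 1/mu = 7.
(1 + 1/mu)/2 = 3.5 is not an integer, so k_max = floor(3.5) = 3.

3


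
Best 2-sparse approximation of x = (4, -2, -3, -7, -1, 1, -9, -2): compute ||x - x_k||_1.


Sorted |x_i| descending: [9, 7, 4, 3, 2, 2, 1, 1]
Keep top 2: [9, 7]
Tail entries: [4, 3, 2, 2, 1, 1]
L1 error = sum of tail = 13.

13


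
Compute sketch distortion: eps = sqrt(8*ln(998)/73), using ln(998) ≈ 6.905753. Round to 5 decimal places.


ln(998) ≈ 6.905753.
8*ln(N)/m ≈ 8*6.905753/73 ≈ 0.75679485.
eps = sqrt(0.75679485) ≈ 0.8699396 ≈ 0.86994.

0.86994


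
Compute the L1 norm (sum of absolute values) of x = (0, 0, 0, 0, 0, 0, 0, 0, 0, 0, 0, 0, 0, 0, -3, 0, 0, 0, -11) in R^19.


Non-zero entries: [(14, -3), (18, -11)]
Absolute values: [3, 11]
||x||_1 = sum = 14.

14


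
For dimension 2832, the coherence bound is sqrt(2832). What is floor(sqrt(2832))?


53^2 = 2809 <= 2832 < 2916 = 54^2, so 53 <= sqrt(2832) < 54.
floor(sqrt(2832)) = 53.

53


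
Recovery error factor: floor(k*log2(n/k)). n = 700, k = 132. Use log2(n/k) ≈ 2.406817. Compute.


log2(n/k) = log2(700/132) ≈ 2.406817.
k*log2(n/k) ≈ 132*2.406817 = 317.699844.
floor(317.699844) = 317.

317


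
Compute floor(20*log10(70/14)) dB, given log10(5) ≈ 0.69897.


||x||/||e|| = 70/14 = 5.
log10(5) ≈ 0.69897.
20*log10(||x||/||e||) ≈ 20*0.69897 = 13.9794.
floor(13.9794) = 13.

13


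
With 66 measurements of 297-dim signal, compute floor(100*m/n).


100*m/n = 100*66/297 ≈ 22.2222.
floor = 22.

22


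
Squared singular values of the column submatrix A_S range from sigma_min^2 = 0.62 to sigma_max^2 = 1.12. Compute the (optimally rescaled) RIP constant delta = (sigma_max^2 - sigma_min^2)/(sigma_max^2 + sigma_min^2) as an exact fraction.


lambda_max - lambda_min = 1.12 - 0.62 = 0.50.
lambda_max + lambda_min = 1.12 + 0.62 = 1.74.
delta = 0.50/1.74 = 50/174 = 25/87.

25/87


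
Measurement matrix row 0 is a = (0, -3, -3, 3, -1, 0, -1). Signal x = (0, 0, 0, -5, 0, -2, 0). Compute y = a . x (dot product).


Non-zero terms: ['3*-5', '0*-2']
Products: [-15, 0]
y = sum = -15.

-15


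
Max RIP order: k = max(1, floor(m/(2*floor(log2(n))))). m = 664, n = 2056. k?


floor(log2(2056)) = 11.
2*11 = 22.
m/(2*floor(log2(n))) = 664/22 ≈ 30.1818.
floor = 30.
k = max(1, 30) = 30.

30


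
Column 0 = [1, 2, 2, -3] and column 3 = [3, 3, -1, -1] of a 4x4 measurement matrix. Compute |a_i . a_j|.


Inner product: 1*3 + 2*3 + 2*-1 + -3*-1
Products: [3, 6, -2, 3]
Sum = 10.
|dot| = 10.

10


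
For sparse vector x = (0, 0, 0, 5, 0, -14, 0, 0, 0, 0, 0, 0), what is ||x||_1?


Non-zero entries: [(3, 5), (5, -14)]
Absolute values: [5, 14]
||x||_1 = sum = 19.

19


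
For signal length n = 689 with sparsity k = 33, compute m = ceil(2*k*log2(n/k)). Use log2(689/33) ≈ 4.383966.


log2(n/k) = log2(689/33) ≈ 4.383966.
2*k*log2(n/k) ≈ 2*33*4.383966 = 289.341756.
m = ceil(289.341756) = 290.

290


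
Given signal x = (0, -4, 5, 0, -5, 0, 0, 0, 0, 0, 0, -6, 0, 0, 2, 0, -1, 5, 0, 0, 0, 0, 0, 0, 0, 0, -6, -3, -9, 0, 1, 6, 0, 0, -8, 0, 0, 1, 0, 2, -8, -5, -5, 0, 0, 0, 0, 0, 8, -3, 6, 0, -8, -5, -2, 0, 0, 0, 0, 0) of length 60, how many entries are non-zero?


Non-zero positions: [1, 2, 4, 11, 14, 16, 17, 26, 27, 28, 30, 31, 34, 37, 39, 40, 41, 42, 48, 49, 50, 52, 53, 54].
Sparsity = 24.

24


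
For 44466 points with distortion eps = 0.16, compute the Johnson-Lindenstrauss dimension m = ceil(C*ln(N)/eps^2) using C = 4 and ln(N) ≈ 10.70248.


ln(44466) ≈ 10.70248.
eps^2 = 0.16^2 = 0.0256.
C*ln(N)/eps^2 ≈ 4*10.70248/0.0256 ≈ 1672.2625.
m = ceil(1672.2625) = 1673.

1673


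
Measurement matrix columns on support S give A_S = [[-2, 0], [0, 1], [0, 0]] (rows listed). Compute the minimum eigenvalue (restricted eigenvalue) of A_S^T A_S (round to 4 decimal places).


A_S^T A_S = [[4, 0], [0, 1]].
trace = 5.
det = 4.
disc = trace^2 - 4*det = 25 - 4*4 = 9.
sqrt(9) = 3.
lam_min = (5 - 3)/2 = 1 = 1.0000.

1.0000


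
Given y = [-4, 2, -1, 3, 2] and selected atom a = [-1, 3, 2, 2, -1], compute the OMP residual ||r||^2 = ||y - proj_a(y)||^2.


a^T a = 19.
a^T y = 12.
coeff = 12/19 = 12/19.
||r||^2 = 502/19.

502/19


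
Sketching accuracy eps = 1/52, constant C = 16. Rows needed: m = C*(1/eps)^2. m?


1/eps = 52.
(1/eps)^2 = 2704.
m = 16*2704 = 43264.

43264


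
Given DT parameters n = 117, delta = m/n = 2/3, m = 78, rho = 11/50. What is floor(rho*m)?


m = 2/3*117 = 78.
rho = 11/50.
rho*m = 11/50*78 = 17.16.
k = floor(17.16) = 17.

17


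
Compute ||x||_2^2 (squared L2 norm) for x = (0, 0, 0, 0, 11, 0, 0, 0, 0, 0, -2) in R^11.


Non-zero entries: [(4, 11), (10, -2)]
Squares: [121, 4]
||x||_2^2 = sum = 125.

125


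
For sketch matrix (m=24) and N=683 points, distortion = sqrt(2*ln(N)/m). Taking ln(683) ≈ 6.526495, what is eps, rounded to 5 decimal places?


ln(683) ≈ 6.526495.
2*ln(N)/m ≈ 2*6.526495/24 ≈ 0.54387458.
eps = sqrt(0.54387458) ≈ 0.7374785 ≈ 0.73748.

0.73748


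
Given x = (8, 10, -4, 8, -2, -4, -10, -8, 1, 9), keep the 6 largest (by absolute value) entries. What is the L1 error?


Sorted |x_i| descending: [10, 10, 9, 8, 8, 8, 4, 4, 2, 1]
Keep top 6: [10, 10, 9, 8, 8, 8]
Tail entries: [4, 4, 2, 1]
L1 error = sum of tail = 11.

11


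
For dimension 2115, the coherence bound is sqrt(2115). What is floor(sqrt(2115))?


45^2 = 2025 <= 2115 < 2116 = 46^2, so 45 <= sqrt(2115) < 46.
floor(sqrt(2115)) = 45.

45


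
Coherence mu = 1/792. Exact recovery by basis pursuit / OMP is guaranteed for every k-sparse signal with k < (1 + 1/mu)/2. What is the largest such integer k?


1/mu = 792.
1 + 1/mu = 793.
(1 + 1/mu)/2 = 396.5 is not an integer, so k_max = floor(396.5) = 396.

396


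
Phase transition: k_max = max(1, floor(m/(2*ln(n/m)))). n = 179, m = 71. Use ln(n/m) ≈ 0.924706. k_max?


n/m = 179/71.
ln(n/m) ≈ 0.924706.
2*ln(n/m) ≈ 1.849412.
m/(2*ln(n/m)) ≈ 71/1.849412 ≈ 38.3906.
floor = 38.
k_max = max(1, 38) = 38.

38


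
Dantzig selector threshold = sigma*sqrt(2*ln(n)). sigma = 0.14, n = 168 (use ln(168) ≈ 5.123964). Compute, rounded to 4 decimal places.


ln(168) ≈ 5.123964.
2*ln(n) ≈ 10.247928.
sqrt(2*ln(n)) ≈ sqrt(10.247928) ≈ 3.201239.
threshold ≈ 0.14*3.201239 = 0.44817346 ≈ 0.4482.

0.4482


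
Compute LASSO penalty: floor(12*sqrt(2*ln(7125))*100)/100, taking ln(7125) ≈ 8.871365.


ln(7125) ≈ 8.871365.
2*ln(n) ≈ 17.74273.
sqrt(2*ln(n)) ≈ sqrt(17.74273) ≈ 4.212212.
lambda ≈ 12*4.212212 = 50.546544.
floor(lambda*100)/100 = 50.54.

50.54


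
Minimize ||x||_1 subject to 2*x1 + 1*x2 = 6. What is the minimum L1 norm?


Axis intercepts:
  x1 = 3, x2 = 0: L1 = 3
  x1 = 0, x2 = 6: L1 = 6
x* = (3, 0)
||x*||_1 = 3.

3


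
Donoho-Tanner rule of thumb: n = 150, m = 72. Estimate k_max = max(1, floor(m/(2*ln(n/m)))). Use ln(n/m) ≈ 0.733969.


n/m = 150/72 = 25/12.
ln(n/m) ≈ 0.733969.
2*ln(n/m) ≈ 1.467938.
m/(2*ln(n/m)) ≈ 72/1.467938 ≈ 49.0484.
floor = 49.
k_max = max(1, 49) = 49.

49


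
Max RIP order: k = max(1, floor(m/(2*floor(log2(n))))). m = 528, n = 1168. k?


floor(log2(1168)) = 10.
2*10 = 20.
m/(2*floor(log2(n))) = 528/20 ≈ 26.4.
floor = 26.
k = max(1, 26) = 26.

26


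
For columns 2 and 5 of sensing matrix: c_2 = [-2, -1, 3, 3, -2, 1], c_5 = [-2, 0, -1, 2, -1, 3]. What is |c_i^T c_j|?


Inner product: -2*-2 + -1*0 + 3*-1 + 3*2 + -2*-1 + 1*3
Products: [4, 0, -3, 6, 2, 3]
Sum = 12.
|dot| = 12.

12


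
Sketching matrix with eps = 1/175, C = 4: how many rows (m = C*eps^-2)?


1/eps = 175.
(1/eps)^2 = 30625.
m = 4*30625 = 122500.

122500


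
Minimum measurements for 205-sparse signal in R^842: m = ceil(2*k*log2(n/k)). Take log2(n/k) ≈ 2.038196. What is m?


log2(n/k) = log2(842/205) ≈ 2.038196.
2*k*log2(n/k) ≈ 2*205*2.038196 = 835.66036.
m = ceil(835.66036) = 836.

836


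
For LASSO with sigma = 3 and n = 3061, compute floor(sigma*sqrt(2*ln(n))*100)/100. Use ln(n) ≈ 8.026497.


ln(3061) ≈ 8.026497.
2*ln(n) ≈ 16.052994.
sqrt(2*ln(n)) ≈ sqrt(16.052994) ≈ 4.006619.
lambda ≈ 3*4.006619 = 12.019857.
floor(lambda*100)/100 = 12.01.

12.01


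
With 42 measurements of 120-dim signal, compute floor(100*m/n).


100*m/n = 100*42/120 ≈ 35.0.
floor = 35.

35


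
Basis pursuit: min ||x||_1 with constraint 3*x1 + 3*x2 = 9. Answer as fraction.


Axis intercepts:
  x1 = 3, x2 = 0: L1 = 3
  x1 = 0, x2 = 3: L1 = 3
x* = (3, 0)
||x*||_1 = 3.

3


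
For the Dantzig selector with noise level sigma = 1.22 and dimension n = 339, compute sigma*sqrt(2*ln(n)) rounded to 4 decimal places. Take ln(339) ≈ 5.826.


ln(339) ≈ 5.826.
2*ln(n) ≈ 11.652.
sqrt(2*ln(n)) ≈ sqrt(11.652) ≈ 3.413503.
threshold ≈ 1.22*3.413503 = 4.16447366 ≈ 4.1645.

4.1645


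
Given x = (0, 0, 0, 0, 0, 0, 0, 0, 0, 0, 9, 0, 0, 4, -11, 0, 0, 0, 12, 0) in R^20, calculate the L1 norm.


Non-zero entries: [(10, 9), (13, 4), (14, -11), (18, 12)]
Absolute values: [9, 4, 11, 12]
||x||_1 = sum = 36.

36


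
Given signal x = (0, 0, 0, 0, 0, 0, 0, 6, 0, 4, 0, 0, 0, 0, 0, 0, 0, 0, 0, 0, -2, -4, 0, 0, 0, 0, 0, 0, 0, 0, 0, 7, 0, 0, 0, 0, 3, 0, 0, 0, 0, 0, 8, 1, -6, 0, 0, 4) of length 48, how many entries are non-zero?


Non-zero positions: [7, 9, 20, 21, 31, 36, 42, 43, 44, 47].
Sparsity = 10.

10


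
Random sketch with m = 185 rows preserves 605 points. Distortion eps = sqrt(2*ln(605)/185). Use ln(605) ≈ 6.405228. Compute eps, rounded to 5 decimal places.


ln(605) ≈ 6.405228.
2*ln(N)/m ≈ 2*6.405228/185 ≈ 0.06924571.
eps = sqrt(0.06924571) ≈ 0.2631458 ≈ 0.26315.

0.26315


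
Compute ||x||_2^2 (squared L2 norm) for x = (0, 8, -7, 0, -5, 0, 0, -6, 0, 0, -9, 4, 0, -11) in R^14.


Non-zero entries: [(1, 8), (2, -7), (4, -5), (7, -6), (10, -9), (11, 4), (13, -11)]
Squares: [64, 49, 25, 36, 81, 16, 121]
||x||_2^2 = sum = 392.

392


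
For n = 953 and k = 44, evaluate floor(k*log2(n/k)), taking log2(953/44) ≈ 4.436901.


log2(n/k) = log2(953/44) ≈ 4.436901.
k*log2(n/k) ≈ 44*4.436901 = 195.223644.
floor(195.223644) = 195.

195


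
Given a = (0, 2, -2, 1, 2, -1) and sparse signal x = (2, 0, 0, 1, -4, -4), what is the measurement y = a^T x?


Non-zero terms: ['0*2', '1*1', '2*-4', '-1*-4']
Products: [0, 1, -8, 4]
y = sum = -3.

-3


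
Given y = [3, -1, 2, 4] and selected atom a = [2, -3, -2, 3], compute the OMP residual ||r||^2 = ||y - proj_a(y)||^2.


a^T a = 26.
a^T y = 17.
coeff = 17/26 = 17/26.
||r||^2 = 491/26.

491/26


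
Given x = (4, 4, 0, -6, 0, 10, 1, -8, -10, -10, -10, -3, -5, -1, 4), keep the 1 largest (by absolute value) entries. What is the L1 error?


Sorted |x_i| descending: [10, 10, 10, 10, 8, 6, 5, 4, 4, 4, 3, 1, 1, 0, 0]
Keep top 1: [10]
Tail entries: [10, 10, 10, 8, 6, 5, 4, 4, 4, 3, 1, 1, 0, 0]
L1 error = sum of tail = 66.

66


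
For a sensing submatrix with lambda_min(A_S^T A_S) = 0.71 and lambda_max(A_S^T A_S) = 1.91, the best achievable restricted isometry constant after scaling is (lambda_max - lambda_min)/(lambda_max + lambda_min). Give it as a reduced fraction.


lambda_max - lambda_min = 1.91 - 0.71 = 1.20.
lambda_max + lambda_min = 1.91 + 0.71 = 2.62.
delta = 1.20/2.62 = 120/262 = 60/131.

60/131


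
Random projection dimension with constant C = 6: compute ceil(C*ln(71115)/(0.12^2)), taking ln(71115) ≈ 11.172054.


ln(71115) ≈ 11.172054.
eps^2 = 0.12^2 = 0.0144.
C*ln(N)/eps^2 ≈ 6*11.172054/0.0144 ≈ 4655.0225.
m = ceil(4655.0225) = 4656.

4656


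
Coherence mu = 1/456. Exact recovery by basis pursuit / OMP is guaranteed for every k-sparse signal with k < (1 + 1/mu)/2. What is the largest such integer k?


1/mu = 456.
1 + 1/mu = 457.
(1 + 1/mu)/2 = 228.5 is not an integer, so k_max = floor(228.5) = 228.

228


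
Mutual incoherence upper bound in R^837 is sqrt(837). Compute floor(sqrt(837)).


28^2 = 784 <= 837 < 841 = 29^2, so 28 <= sqrt(837) < 29.
floor(sqrt(837)) = 28.

28


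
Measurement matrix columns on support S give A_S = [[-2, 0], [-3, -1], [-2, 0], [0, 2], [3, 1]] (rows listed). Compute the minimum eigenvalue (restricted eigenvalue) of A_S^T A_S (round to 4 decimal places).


A_S^T A_S = [[26, 6], [6, 6]].
trace = 32.
det = 120.
disc = trace^2 - 4*det = 1024 - 4*120 = 544.
sqrt(544) ≈ 23.323808.
lam_min = (32 - sqrt(544))/2 ≈ (32 - 23.323808)/2 = 4.338096 ≈ 4.3381.

4.3381


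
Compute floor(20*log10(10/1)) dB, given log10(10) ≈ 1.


||x||/||e|| = 10/1 = 10.
log10(10) ≈ 1.
20*log10(||x||/||e||) ≈ 20*1 = 20.
floor(20) = 20.

20


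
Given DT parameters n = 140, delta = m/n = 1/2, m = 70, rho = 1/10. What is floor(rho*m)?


m = 1/2*140 = 70.
rho = 1/10.
rho*m = 1/10*70 = 7.
k = floor(7) = 7.

7


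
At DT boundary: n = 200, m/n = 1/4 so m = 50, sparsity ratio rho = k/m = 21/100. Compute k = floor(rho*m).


m = 1/4*200 = 50.
rho = 21/100.
rho*m = 21/100*50 = 10.5.
k = floor(10.5) = 10.

10


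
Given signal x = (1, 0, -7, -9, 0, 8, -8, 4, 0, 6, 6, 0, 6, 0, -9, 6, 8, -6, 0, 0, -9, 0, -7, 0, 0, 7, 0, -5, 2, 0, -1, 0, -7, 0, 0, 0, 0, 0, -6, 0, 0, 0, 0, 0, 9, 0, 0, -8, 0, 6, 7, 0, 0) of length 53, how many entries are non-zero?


Non-zero positions: [0, 2, 3, 5, 6, 7, 9, 10, 12, 14, 15, 16, 17, 20, 22, 25, 27, 28, 30, 32, 38, 44, 47, 49, 50].
Sparsity = 25.

25


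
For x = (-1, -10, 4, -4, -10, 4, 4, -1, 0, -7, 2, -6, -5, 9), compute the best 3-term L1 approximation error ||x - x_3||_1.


Sorted |x_i| descending: [10, 10, 9, 7, 6, 5, 4, 4, 4, 4, 2, 1, 1, 0]
Keep top 3: [10, 10, 9]
Tail entries: [7, 6, 5, 4, 4, 4, 4, 2, 1, 1, 0]
L1 error = sum of tail = 38.

38


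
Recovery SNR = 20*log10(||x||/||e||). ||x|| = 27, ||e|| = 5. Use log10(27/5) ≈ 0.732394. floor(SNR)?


||x||/||e|| = 27/5.
log10(27/5) ≈ 0.732394.
20*log10(||x||/||e||) ≈ 20*0.732394 = 14.64788.
floor(14.64788) = 14.

14


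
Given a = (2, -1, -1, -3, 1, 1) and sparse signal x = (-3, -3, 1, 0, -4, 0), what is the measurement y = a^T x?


Non-zero terms: ['2*-3', '-1*-3', '-1*1', '1*-4']
Products: [-6, 3, -1, -4]
y = sum = -8.

-8


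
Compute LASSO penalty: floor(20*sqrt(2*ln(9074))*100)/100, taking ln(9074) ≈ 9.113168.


ln(9074) ≈ 9.113168.
2*ln(n) ≈ 18.226336.
sqrt(2*ln(n)) ≈ sqrt(18.226336) ≈ 4.269231.
lambda ≈ 20*4.269231 = 85.38462.
floor(lambda*100)/100 = 85.38.

85.38


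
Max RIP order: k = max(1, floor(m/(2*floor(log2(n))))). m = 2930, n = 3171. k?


floor(log2(3171)) = 11.
2*11 = 22.
m/(2*floor(log2(n))) = 2930/22 ≈ 133.1818.
floor = 133.
k = max(1, 133) = 133.

133


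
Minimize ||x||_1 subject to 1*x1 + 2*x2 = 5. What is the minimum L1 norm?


Axis intercepts:
  x1 = 5, x2 = 0: L1 = 5
  x1 = 0, x2 = 5/2: L1 = 5/2
x* = (0, 5/2)
||x*||_1 = 5/2.

5/2


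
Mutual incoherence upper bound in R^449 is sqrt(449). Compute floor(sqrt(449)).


21^2 = 441 <= 449 < 484 = 22^2, so 21 <= sqrt(449) < 22.
floor(sqrt(449)) = 21.

21


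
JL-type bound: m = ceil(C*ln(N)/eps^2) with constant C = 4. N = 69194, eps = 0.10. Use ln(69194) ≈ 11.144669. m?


ln(69194) ≈ 11.144669.
eps^2 = 0.10^2 = 0.01.
C*ln(N)/eps^2 ≈ 4*11.144669/0.01 ≈ 4457.8676.
m = ceil(4457.8676) = 4458.

4458


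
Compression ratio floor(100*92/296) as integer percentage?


100*m/n = 100*92/296 ≈ 31.0811.
floor = 31.

31


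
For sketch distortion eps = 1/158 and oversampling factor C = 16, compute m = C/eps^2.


1/eps = 158.
(1/eps)^2 = 24964.
m = 16*24964 = 399424.

399424
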